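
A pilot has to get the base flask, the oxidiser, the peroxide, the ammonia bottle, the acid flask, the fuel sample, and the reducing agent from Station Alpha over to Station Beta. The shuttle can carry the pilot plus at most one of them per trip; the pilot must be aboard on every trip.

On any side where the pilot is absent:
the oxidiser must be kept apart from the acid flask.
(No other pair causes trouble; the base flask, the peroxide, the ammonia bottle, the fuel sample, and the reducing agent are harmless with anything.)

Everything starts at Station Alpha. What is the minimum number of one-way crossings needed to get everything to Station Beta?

Counting alone: the pilot can take at most 1 across per trip to Station Beta, so moving all 7 needs at least 7 loaded trips out, with a return between consecutive ones — at least 13 crossings.
The plan below uses exactly 13 crossings, so it is optimal:
1. Pilot goes to Station Beta with the oxidiser.  [Station Alpha: the acid flask, the ammonia bottle, the base flask, the fuel sample, the peroxide, the reducing agent | Station Beta: the oxidiser]
2. Pilot goes back to Station Alpha alone.  [Station Alpha: the acid flask, the ammonia bottle, the base flask, the fuel sample, the peroxide, the reducing agent | Station Beta: the oxidiser]
3. Pilot goes to Station Beta with the base flask.  [Station Alpha: the acid flask, the ammonia bottle, the fuel sample, the peroxide, the reducing agent | Station Beta: the base flask, the oxidiser]
4. Pilot goes back to Station Alpha alone.  [Station Alpha: the acid flask, the ammonia bottle, the fuel sample, the peroxide, the reducing agent | Station Beta: the base flask, the oxidiser]
5. Pilot goes to Station Beta with the peroxide.  [Station Alpha: the acid flask, the ammonia bottle, the fuel sample, the reducing agent | Station Beta: the base flask, the oxidiser, the peroxide]
6. Pilot goes back to Station Alpha alone.  [Station Alpha: the acid flask, the ammonia bottle, the fuel sample, the reducing agent | Station Beta: the base flask, the oxidiser, the peroxide]
7. Pilot goes to Station Beta with the ammonia bottle.  [Station Alpha: the acid flask, the fuel sample, the reducing agent | Station Beta: the ammonia bottle, the base flask, the oxidiser, the peroxide]
8. Pilot goes back to Station Alpha alone.  [Station Alpha: the acid flask, the fuel sample, the reducing agent | Station Beta: the ammonia bottle, the base flask, the oxidiser, the peroxide]
9. Pilot goes to Station Beta with the fuel sample.  [Station Alpha: the acid flask, the reducing agent | Station Beta: the ammonia bottle, the base flask, the fuel sample, the oxidiser, the peroxide]
10. Pilot goes back to Station Alpha alone.  [Station Alpha: the acid flask, the reducing agent | Station Beta: the ammonia bottle, the base flask, the fuel sample, the oxidiser, the peroxide]
11. Pilot goes to Station Beta with the reducing agent.  [Station Alpha: the acid flask | Station Beta: the ammonia bottle, the base flask, the fuel sample, the oxidiser, the peroxide, the reducing agent]
12. Pilot goes back to Station Alpha alone.  [Station Alpha: the acid flask | Station Beta: the ammonia bottle, the base flask, the fuel sample, the oxidiser, the peroxide, the reducing agent]
13. Pilot goes to Station Beta with the acid flask.  [Station Alpha: — | Station Beta: the acid flask, the ammonia bottle, the base flask, the fuel sample, the oxidiser, the peroxide, the reducing agent]

13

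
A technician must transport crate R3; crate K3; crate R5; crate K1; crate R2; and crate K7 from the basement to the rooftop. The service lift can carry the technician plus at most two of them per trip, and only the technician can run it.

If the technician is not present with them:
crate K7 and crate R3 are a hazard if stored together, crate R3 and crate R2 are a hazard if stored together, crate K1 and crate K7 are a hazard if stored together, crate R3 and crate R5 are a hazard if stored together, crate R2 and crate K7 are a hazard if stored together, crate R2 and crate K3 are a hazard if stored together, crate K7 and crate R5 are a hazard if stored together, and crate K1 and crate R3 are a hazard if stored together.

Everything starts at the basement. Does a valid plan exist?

No

Whatever the first load, the items left behind include a forbidden pair without the technician. No opening move is safe, so no plan exists.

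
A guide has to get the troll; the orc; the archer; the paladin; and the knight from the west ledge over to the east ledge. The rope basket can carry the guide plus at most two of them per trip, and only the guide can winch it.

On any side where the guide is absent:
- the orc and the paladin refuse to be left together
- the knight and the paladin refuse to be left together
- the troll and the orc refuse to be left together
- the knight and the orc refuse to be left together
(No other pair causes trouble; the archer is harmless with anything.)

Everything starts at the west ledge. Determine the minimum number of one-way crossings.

7

Counting alone: the guide can take at most 2 across per trip to the east ledge, so moving all 5 needs at least 3 loaded trips out, with a return between consecutive ones — at least 5 crossings.
The safety rule pushes this higher. Following every safe sequence of crossings, the most of the 5 that can be at the east ledge as the rope basket arrives there on crossing 5 is 4 — never all 5.
So no plan with fewer than 7 crossings exists, and this one achieves 7:
1. Guide goes to the east ledge with the orc and the paladin.  [the west ledge: the archer, the knight, the troll | the east ledge: the orc, the paladin]
2. Guide goes back to the west ledge with the orc.  [the west ledge: the archer, the knight, the orc, the troll | the east ledge: the paladin]
3. Guide goes to the east ledge with the orc and the troll.  [the west ledge: the archer, the knight | the east ledge: the orc, the paladin, the troll]
4. Guide goes back to the west ledge with the orc.  [the west ledge: the archer, the knight, the orc | the east ledge: the paladin, the troll]
5. Guide goes to the east ledge with the archer and the orc.  [the west ledge: the knight | the east ledge: the archer, the orc, the paladin, the troll]
6. Guide goes back to the west ledge with the orc.  [the west ledge: the knight, the orc | the east ledge: the archer, the paladin, the troll]
7. Guide goes to the east ledge with the knight and the orc.  [the west ledge: — | the east ledge: the archer, the knight, the orc, the paladin, the troll]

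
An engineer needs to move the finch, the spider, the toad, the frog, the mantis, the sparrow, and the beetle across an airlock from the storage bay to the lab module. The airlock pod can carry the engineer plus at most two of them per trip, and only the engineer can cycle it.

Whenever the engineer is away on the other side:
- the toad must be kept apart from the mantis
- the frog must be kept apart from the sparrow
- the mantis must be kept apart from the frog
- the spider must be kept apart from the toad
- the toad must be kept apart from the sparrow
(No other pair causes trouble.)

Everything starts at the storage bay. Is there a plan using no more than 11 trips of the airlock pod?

Yes — this plan uses 9 crossings (≤ 11):
1. Engineer goes to the lab module with the frog and the toad.  [the storage bay: the beetle, the finch, the mantis, the sparrow, the spider | the lab module: the frog, the toad]
2. Engineer goes back to the storage bay alone.  [the storage bay: the beetle, the finch, the mantis, the sparrow, the spider | the lab module: the frog, the toad]
3. Engineer goes to the lab module with the finch.  [the storage bay: the beetle, the mantis, the sparrow, the spider | the lab module: the finch, the frog, the toad]
4. Engineer goes back to the storage bay alone.  [the storage bay: the beetle, the mantis, the sparrow, the spider | the lab module: the finch, the frog, the toad]
5. Engineer goes to the lab module with the mantis and the spider.  [the storage bay: the beetle, the sparrow | the lab module: the finch, the frog, the mantis, the spider, the toad]
6. Engineer goes back to the storage bay with the frog and the toad.  [the storage bay: the beetle, the frog, the sparrow, the toad | the lab module: the finch, the mantis, the spider]
7. Engineer goes to the lab module with the beetle and the sparrow.  [the storage bay: the frog, the toad | the lab module: the beetle, the finch, the mantis, the sparrow, the spider]
8. Engineer goes back to the storage bay alone.  [the storage bay: the frog, the toad | the lab module: the beetle, the finch, the mantis, the sparrow, the spider]
9. Engineer goes to the lab module with the frog and the toad.  [the storage bay: — | the lab module: the beetle, the finch, the frog, the mantis, the sparrow, the spider, the toad]

Yes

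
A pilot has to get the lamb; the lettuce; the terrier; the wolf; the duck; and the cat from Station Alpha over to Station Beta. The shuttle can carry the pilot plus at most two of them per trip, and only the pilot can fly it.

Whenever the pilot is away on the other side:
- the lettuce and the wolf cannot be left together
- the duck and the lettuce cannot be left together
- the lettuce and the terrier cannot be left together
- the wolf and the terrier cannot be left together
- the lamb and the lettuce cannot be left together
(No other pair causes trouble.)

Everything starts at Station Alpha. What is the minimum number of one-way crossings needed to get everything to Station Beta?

9

Counting alone: the pilot can take at most 2 across per trip to Station Beta, so moving all 6 needs at least 3 loaded trips out, with a return between consecutive ones — at least 5 crossings.
The safety rule pushes this higher. Following every safe sequence of crossings, the most of the 6 that can be at Station Beta as the shuttle arrives there on crossings 5, 7 is 4, 5 respectively — never all 6.
So no plan with fewer than 9 crossings exists, and this one achieves 9:
1. Pilot goes to Station Beta with the lettuce and the terrier.  [Station Alpha: the cat, the duck, the lamb, the wolf | Station Beta: the lettuce, the terrier]
2. Pilot goes back to Station Alpha with the lettuce.  [Station Alpha: the cat, the duck, the lamb, the lettuce, the wolf | Station Beta: the terrier]
3. Pilot goes to Station Beta with the lamb and the lettuce.  [Station Alpha: the cat, the duck, the wolf | Station Beta: the lamb, the lettuce, the terrier]
4. Pilot goes back to Station Alpha with the lettuce.  [Station Alpha: the cat, the duck, the lettuce, the wolf | Station Beta: the lamb, the terrier]
5. Pilot goes to Station Beta with the duck and the lettuce.  [Station Alpha: the cat, the wolf | Station Beta: the duck, the lamb, the lettuce, the terrier]
6. Pilot goes back to Station Alpha with the lettuce.  [Station Alpha: the cat, the lettuce, the wolf | Station Beta: the duck, the lamb, the terrier]
7. Pilot goes to Station Beta with the cat and the lettuce.  [Station Alpha: the wolf | Station Beta: the cat, the duck, the lamb, the lettuce, the terrier]
8. Pilot goes back to Station Alpha with the lettuce.  [Station Alpha: the lettuce, the wolf | Station Beta: the cat, the duck, the lamb, the terrier]
9. Pilot goes to Station Beta with the lettuce and the wolf.  [Station Alpha: — | Station Beta: the cat, the duck, the lamb, the lettuce, the terrier, the wolf]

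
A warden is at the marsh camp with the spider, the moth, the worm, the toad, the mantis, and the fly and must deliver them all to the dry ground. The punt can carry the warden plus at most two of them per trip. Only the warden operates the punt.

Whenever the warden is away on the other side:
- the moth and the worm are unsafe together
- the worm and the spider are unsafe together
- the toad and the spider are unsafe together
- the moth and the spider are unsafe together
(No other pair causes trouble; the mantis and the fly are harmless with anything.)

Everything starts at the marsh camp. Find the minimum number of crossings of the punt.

Counting alone: the warden can take at most 2 across per trip to the dry ground, so moving all 6 needs at least 3 loaded trips out, with a return between consecutive ones — at least 5 crossings.
The safety rule pushes this higher. Following every safe sequence of crossings, the most of the 6 that can be at the dry ground as the punt arrives there on crossings 5, 7 is 4, 5 respectively — never all 6.
So no plan with fewer than 9 crossings exists, and this one achieves 9:
1. Warden goes to the dry ground with the moth and the spider.  [the marsh camp: the fly, the mantis, the toad, the worm | the dry ground: the moth, the spider]
2. Warden goes back to the marsh camp with the spider.  [the marsh camp: the fly, the mantis, the spider, the toad, the worm | the dry ground: the moth]
3. Warden goes to the dry ground with the spider and the toad.  [the marsh camp: the fly, the mantis, the worm | the dry ground: the moth, the spider, the toad]
4. Warden goes back to the marsh camp with the spider.  [the marsh camp: the fly, the mantis, the spider, the worm | the dry ground: the moth, the toad]
5. Warden goes to the dry ground with the mantis and the spider.  [the marsh camp: the fly, the worm | the dry ground: the mantis, the moth, the spider, the toad]
6. Warden goes back to the marsh camp with the spider.  [the marsh camp: the fly, the spider, the worm | the dry ground: the mantis, the moth, the toad]
7. Warden goes to the dry ground with the fly and the spider.  [the marsh camp: the worm | the dry ground: the fly, the mantis, the moth, the spider, the toad]
8. Warden goes back to the marsh camp with the spider.  [the marsh camp: the spider, the worm | the dry ground: the fly, the mantis, the moth, the toad]
9. Warden goes to the dry ground with the spider and the worm.  [the marsh camp: — | the dry ground: the fly, the mantis, the moth, the spider, the toad, the worm]

9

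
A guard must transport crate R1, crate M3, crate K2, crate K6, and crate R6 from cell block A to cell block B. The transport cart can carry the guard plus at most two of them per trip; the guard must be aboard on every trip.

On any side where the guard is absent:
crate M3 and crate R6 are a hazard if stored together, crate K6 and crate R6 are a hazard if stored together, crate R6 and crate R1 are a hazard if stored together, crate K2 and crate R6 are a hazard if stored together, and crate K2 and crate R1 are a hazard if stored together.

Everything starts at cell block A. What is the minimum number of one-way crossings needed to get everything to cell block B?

Counting alone: the guard can take at most 2 across per trip to cell block B, so moving all 5 needs at least 3 loaded trips out, with a return between consecutive ones — at least 5 crossings.
The safety rule pushes this higher. Following every safe sequence of crossings, the most of the 5 that can be at cell block B as the transport cart arrives there on crossing 5 is 4 — never all 5.
So no plan with fewer than 7 crossings exists, and this one achieves 7:
1. Guard goes to cell block B with crate R1 and crate R6.  [cell block A: crate K2, crate K6, crate M3 | cell block B: crate R1, crate R6]
2. Guard goes back to cell block A with crate R1.  [cell block A: crate K2, crate K6, crate M3, crate R1 | cell block B: crate R6]
3. Guard goes to cell block B with crate M3 and crate R1.  [cell block A: crate K2, crate K6 | cell block B: crate M3, crate R1, crate R6]
4. Guard goes back to cell block A with crate R6.  [cell block A: crate K2, crate K6, crate R6 | cell block B: crate M3, crate R1]
5. Guard goes to cell block B with crate K2 and crate K6.  [cell block A: crate R6 | cell block B: crate K2, crate K6, crate M3, crate R1]
6. Guard goes back to cell block A with crate R1.  [cell block A: crate R1, crate R6 | cell block B: crate K2, crate K6, crate M3]
7. Guard goes to cell block B with crate R1 and crate R6.  [cell block A: — | cell block B: crate K2, crate K6, crate M3, crate R1, crate R6]

7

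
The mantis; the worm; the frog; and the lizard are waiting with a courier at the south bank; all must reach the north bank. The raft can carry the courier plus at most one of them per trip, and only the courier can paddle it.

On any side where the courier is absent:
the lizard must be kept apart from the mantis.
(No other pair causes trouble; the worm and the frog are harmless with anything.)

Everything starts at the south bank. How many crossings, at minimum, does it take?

Counting alone: the courier can take at most 1 across per trip to the north bank, so moving all 4 needs at least 4 loaded trips out, with a return between consecutive ones — at least 7 crossings.
The plan below uses exactly 7 crossings, so it is optimal:
1. Courier goes to the north bank with the mantis.  [the south bank: the frog, the lizard, the worm | the north bank: the mantis]
2. Courier goes back to the south bank alone.  [the south bank: the frog, the lizard, the worm | the north bank: the mantis]
3. Courier goes to the north bank with the worm.  [the south bank: the frog, the lizard | the north bank: the mantis, the worm]
4. Courier goes back to the south bank alone.  [the south bank: the frog, the lizard | the north bank: the mantis, the worm]
5. Courier goes to the north bank with the frog.  [the south bank: the lizard | the north bank: the frog, the mantis, the worm]
6. Courier goes back to the south bank alone.  [the south bank: the lizard | the north bank: the frog, the mantis, the worm]
7. Courier goes to the north bank with the lizard.  [the south bank: — | the north bank: the frog, the lizard, the mantis, the worm]

7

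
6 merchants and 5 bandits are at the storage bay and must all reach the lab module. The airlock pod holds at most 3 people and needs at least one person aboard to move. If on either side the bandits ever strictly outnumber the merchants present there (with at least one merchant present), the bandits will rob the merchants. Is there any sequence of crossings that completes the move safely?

Yes

1. 3 bandits → the lab module.  (the storage bay: 6M 2B; the lab module: 0M 3B)
2. 1 bandit ← the storage bay.  (the storage bay: 6M 3B; the lab module: 0M 2B)
3. 3 merchants → the lab module.  (the storage bay: 3M 3B; the lab module: 3M 2B)
4. 1 merchant ← the storage bay.  (the storage bay: 4M 3B; the lab module: 2M 2B)
5. 2 merchants and 1 bandit → the lab module.  (the storage bay: 2M 2B; the lab module: 4M 3B)
6. 1 merchant ← the storage bay.  (the storage bay: 3M 2B; the lab module: 3M 3B)
7. 2 merchants and 1 bandit → the lab module.  (the storage bay: 1M 1B; the lab module: 5M 4B)
8. 1 merchant ← the storage bay.  (the storage bay: 2M 1B; the lab module: 4M 4B)
9. 2 merchants and 1 bandit → the lab module.  (the storage bay: 0M 0B; the lab module: 6M 5B)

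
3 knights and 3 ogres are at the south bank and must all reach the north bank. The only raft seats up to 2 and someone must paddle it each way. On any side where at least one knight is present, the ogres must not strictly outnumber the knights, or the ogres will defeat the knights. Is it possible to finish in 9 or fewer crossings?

Counting alone: each trip to the north bank takes at most 2 across and each return brings at least 1 back, so after t trips out (and t−1 returns) at most 2t − (t−1) of the 6 are across; that first reaches 6 at t = 5, so at least 9 crossings are needed.
The safety rule pushes this higher. Following every safe sequence of crossings, the most of the 6 that can be at the north bank as the raft arrives there on crossing 9 is 5 — never all 6.
So the move cannot be finished within 9 crossings. (The shortest complete plan takes 11:)
1. 2 ogres → the north bank.  (the south bank: 3K 1O; the north bank: 0K 2O)
2. 1 ogre ← the south bank.  (the south bank: 3K 2O; the north bank: 0K 1O)
3. 2 ogres → the north bank.  (the south bank: 3K 0O; the north bank: 0K 3O)
4. 1 ogre ← the south bank.  (the south bank: 3K 1O; the north bank: 0K 2O)
5. 2 knights → the north bank.  (the south bank: 1K 1O; the north bank: 2K 2O)
6. 1 knight and 1 ogre ← the south bank.  (the south bank: 2K 2O; the north bank: 1K 1O)
7. 2 knights → the north bank.  (the south bank: 0K 2O; the north bank: 3K 1O)
8. 1 ogre ← the south bank.  (the south bank: 0K 3O; the north bank: 3K 0O)
9. 2 ogres → the north bank.  (the south bank: 0K 1O; the north bank: 3K 2O)
10. 1 ogre ← the south bank.  (the south bank: 0K 2O; the north bank: 3K 1O)
11. 2 ogres → the north bank.  (the south bank: 0K 0O; the north bank: 3K 3O)

No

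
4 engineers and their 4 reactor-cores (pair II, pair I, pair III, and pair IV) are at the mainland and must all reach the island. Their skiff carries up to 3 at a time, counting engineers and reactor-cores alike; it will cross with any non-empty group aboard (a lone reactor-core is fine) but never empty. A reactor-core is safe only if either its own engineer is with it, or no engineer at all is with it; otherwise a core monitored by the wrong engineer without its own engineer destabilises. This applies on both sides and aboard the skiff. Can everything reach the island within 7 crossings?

No

Counting alone: each trip to the island takes at most 3 across and each return brings at least 1 back, so after t trips out (and t−1 returns) at most 3t − (t−1) of the 8 are across; that first reaches 8 at t = 4, so at least 7 crossings are needed.
The safety rule pushes this higher. Following every safe sequence of crossings, the most of the 8 that can be at the island as the skiff arrives there on crossing 7 is 7 — never all 8.
So the move cannot be finished within 7 crossings. (The shortest complete plan takes 9:)
1. engineer II and reactor-core II cross → the island.
2. engineer II crosses ← the mainland.
3. engineer I, engineer II, and reactor-core I cross → the island.
4. engineer II and reactor-core II cross ← the mainland.
5. engineer II, engineer III, and engineer IV cross → the island.
6. reactor-core I crosses ← the mainland.
7. reactor-core I and reactor-core II cross → the island.
8. reactor-core II crosses ← the mainland.
9. reactor-core II, reactor-core III, and reactor-core IV cross → the island.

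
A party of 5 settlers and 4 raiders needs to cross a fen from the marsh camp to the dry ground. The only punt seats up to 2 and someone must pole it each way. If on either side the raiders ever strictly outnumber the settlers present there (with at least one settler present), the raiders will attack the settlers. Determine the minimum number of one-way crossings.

15

Counting alone: each trip to the dry ground takes at most 2 across and each return brings at least 1 back, so after t trips out (and t−1 returns) at most 2t − (t−1) of the 9 are across; that first reaches 9 at t = 8, so at least 15 crossings are needed.
The plan below uses exactly 15 crossings, so it is optimal:
1. 2 raiders → the dry ground.  (the marsh camp: 5S 2R; the dry ground: 0S 2R)
2. 1 raider ← the marsh camp.  (the marsh camp: 5S 3R; the dry ground: 0S 1R)
3. 2 raiders → the dry ground.  (the marsh camp: 5S 1R; the dry ground: 0S 3R)
4. 1 raider ← the marsh camp.  (the marsh camp: 5S 2R; the dry ground: 0S 2R)
5. 2 settlers → the dry ground.  (the marsh camp: 3S 2R; the dry ground: 2S 2R)
6. 1 raider ← the marsh camp.  (the marsh camp: 3S 3R; the dry ground: 2S 1R)
7. 1 settler and 1 raider → the dry ground.  (the marsh camp: 2S 2R; the dry ground: 3S 2R)
8. 1 settler ← the marsh camp.  (the marsh camp: 3S 2R; the dry ground: 2S 2R)
9. 1 settler and 1 raider → the dry ground.  (the marsh camp: 2S 1R; the dry ground: 3S 3R)
10. 1 raider ← the marsh camp.  (the marsh camp: 2S 2R; the dry ground: 3S 2R)
11. 1 settler and 1 raider → the dry ground.  (the marsh camp: 1S 1R; the dry ground: 4S 3R)
12. 1 settler ← the marsh camp.  (the marsh camp: 2S 1R; the dry ground: 3S 3R)
13. 1 settler and 1 raider → the dry ground.  (the marsh camp: 1S 0R; the dry ground: 4S 4R)
14. 1 raider ← the marsh camp.  (the marsh camp: 1S 1R; the dry ground: 4S 3R)
15. 1 settler and 1 raider → the dry ground.  (the marsh camp: 0S 0R; the dry ground: 5S 4R)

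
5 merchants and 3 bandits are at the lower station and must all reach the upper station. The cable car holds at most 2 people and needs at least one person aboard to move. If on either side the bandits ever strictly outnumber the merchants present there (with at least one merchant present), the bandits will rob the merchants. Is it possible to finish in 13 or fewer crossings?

Yes

Yes — this plan uses 13 crossings (≤ 13):
1. 2 bandits → the upper station.  (the lower station: 5M 1B; the upper station: 0M 2B)
2. 1 bandit ← the lower station.  (the lower station: 5M 2B; the upper station: 0M 1B)
3. 2 bandits → the upper station.  (the lower station: 5M 0B; the upper station: 0M 3B)
4. 1 bandit ← the lower station.  (the lower station: 5M 1B; the upper station: 0M 2B)
5. 2 merchants → the upper station.  (the lower station: 3M 1B; the upper station: 2M 2B)
6. 1 bandit ← the lower station.  (the lower station: 3M 2B; the upper station: 2M 1B)
7. 1 merchant and 1 bandit → the upper station.  (the lower station: 2M 1B; the upper station: 3M 2B)
8. 1 bandit ← the lower station.  (the lower station: 2M 2B; the upper station: 3M 1B)
9. 2 bandits → the upper station.  (the lower station: 2M 0B; the upper station: 3M 3B)
10. 1 bandit ← the lower station.  (the lower station: 2M 1B; the upper station: 3M 2B)
11. 1 merchant and 1 bandit → the upper station.  (the lower station: 1M 0B; the upper station: 4M 3B)
12. 1 bandit ← the lower station.  (the lower station: 1M 1B; the upper station: 4M 2B)
13. 1 merchant and 1 bandit → the upper station.  (the lower station: 0M 0B; the upper station: 5M 3B)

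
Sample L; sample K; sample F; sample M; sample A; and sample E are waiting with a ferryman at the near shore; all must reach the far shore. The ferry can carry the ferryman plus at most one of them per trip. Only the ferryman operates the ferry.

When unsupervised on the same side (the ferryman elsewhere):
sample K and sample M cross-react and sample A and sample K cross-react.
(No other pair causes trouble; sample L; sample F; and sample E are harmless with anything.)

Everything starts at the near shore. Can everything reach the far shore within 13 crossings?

Yes

Yes — this plan uses 13 crossings (≤ 13):
1. Ferryman goes to the far shore with sample K.  [the near shore: sample A, sample E, sample F, sample L, sample M | the far shore: sample K]
2. Ferryman goes back to the near shore alone.  [the near shore: sample A, sample E, sample F, sample L, sample M | the far shore: sample K]
3. Ferryman goes to the far shore with sample L.  [the near shore: sample A, sample E, sample F, sample M | the far shore: sample K, sample L]
4. Ferryman goes back to the near shore alone.  [the near shore: sample A, sample E, sample F, sample M | the far shore: sample K, sample L]
5. Ferryman goes to the far shore with sample F.  [the near shore: sample A, sample E, sample M | the far shore: sample F, sample K, sample L]
6. Ferryman goes back to the near shore alone.  [the near shore: sample A, sample E, sample M | the far shore: sample F, sample K, sample L]
7. Ferryman goes to the far shore with sample M.  [the near shore: sample A, sample E | the far shore: sample F, sample K, sample L, sample M]
8. Ferryman goes back to the near shore with sample K.  [the near shore: sample A, sample E, sample K | the far shore: sample F, sample L, sample M]
9. Ferryman goes to the far shore with sample A.  [the near shore: sample E, sample K | the far shore: sample A, sample F, sample L, sample M]
10. Ferryman goes back to the near shore alone.  [the near shore: sample E, sample K | the far shore: sample A, sample F, sample L, sample M]
11. Ferryman goes to the far shore with sample E.  [the near shore: sample K | the far shore: sample A, sample E, sample F, sample L, sample M]
12. Ferryman goes back to the near shore alone.  [the near shore: sample K | the far shore: sample A, sample E, sample F, sample L, sample M]
13. Ferryman goes to the far shore with sample K.  [the near shore: — | the far shore: sample A, sample E, sample F, sample K, sample L, sample M]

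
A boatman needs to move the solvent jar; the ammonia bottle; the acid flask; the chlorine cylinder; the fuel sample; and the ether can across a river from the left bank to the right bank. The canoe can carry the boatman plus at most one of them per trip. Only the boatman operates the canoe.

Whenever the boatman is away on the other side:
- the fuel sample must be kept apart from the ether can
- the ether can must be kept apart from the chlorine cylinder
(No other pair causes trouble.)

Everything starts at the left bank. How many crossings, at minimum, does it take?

13

Counting alone: the boatman can take at most 1 across per trip to the right bank, so moving all 6 needs at least 6 loaded trips out, with a return between consecutive ones — at least 11 crossings.
The safety rule pushes this higher. Following every safe sequence of crossings, the most of the 6 that can be at the right bank as the canoe arrives there on crossing 11 is 5 — never all 6.
So no plan with fewer than 13 crossings exists, and this one achieves 13:
1. Boatman goes to the right bank with the ether can.  [the left bank: the acid flask, the ammonia bottle, the chlorine cylinder, the fuel sample, the solvent jar | the right bank: the ether can]
2. Boatman goes back to the left bank alone.  [the left bank: the acid flask, the ammonia bottle, the chlorine cylinder, the fuel sample, the solvent jar | the right bank: the ether can]
3. Boatman goes to the right bank with the solvent jar.  [the left bank: the acid flask, the ammonia bottle, the chlorine cylinder, the fuel sample | the right bank: the ether can, the solvent jar]
4. Boatman goes back to the left bank alone.  [the left bank: the acid flask, the ammonia bottle, the chlorine cylinder, the fuel sample | the right bank: the ether can, the solvent jar]
5. Boatman goes to the right bank with the ammonia bottle.  [the left bank: the acid flask, the chlorine cylinder, the fuel sample | the right bank: the ammonia bottle, the ether can, the solvent jar]
6. Boatman goes back to the left bank alone.  [the left bank: the acid flask, the chlorine cylinder, the fuel sample | the right bank: the ammonia bottle, the ether can, the solvent jar]
7. Boatman goes to the right bank with the acid flask.  [the left bank: the chlorine cylinder, the fuel sample | the right bank: the acid flask, the ammonia bottle, the ether can, the solvent jar]
8. Boatman goes back to the left bank alone.  [the left bank: the chlorine cylinder, the fuel sample | the right bank: the acid flask, the ammonia bottle, the ether can, the solvent jar]
9. Boatman goes to the right bank with the chlorine cylinder.  [the left bank: the fuel sample | the right bank: the acid flask, the ammonia bottle, the chlorine cylinder, the ether can, the solvent jar]
10. Boatman goes back to the left bank with the ether can.  [the left bank: the ether can, the fuel sample | the right bank: the acid flask, the ammonia bottle, the chlorine cylinder, the solvent jar]
11. Boatman goes to the right bank with the fuel sample.  [the left bank: the ether can | the right bank: the acid flask, the ammonia bottle, the chlorine cylinder, the fuel sample, the solvent jar]
12. Boatman goes back to the left bank alone.  [the left bank: the ether can | the right bank: the acid flask, the ammonia bottle, the chlorine cylinder, the fuel sample, the solvent jar]
13. Boatman goes to the right bank with the ether can.  [the left bank: — | the right bank: the acid flask, the ammonia bottle, the chlorine cylinder, the ether can, the fuel sample, the solvent jar]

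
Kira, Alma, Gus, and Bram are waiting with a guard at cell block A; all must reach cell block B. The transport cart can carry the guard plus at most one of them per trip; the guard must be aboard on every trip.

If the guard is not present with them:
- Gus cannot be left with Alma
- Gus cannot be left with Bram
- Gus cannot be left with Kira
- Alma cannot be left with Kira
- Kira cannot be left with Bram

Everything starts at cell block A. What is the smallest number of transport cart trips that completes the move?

impossible

Whatever the first load, the items left behind include a forbidden pair without the guard. No opening move is safe, so no plan exists.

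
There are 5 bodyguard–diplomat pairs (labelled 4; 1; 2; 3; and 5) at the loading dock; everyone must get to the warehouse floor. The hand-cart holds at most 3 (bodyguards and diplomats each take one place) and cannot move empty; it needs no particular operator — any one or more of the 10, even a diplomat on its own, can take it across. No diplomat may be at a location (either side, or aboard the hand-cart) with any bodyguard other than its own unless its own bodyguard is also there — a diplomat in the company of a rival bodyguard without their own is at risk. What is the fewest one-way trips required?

11

Counting alone: each trip to the warehouse floor takes at most 3 across and each return brings at least 1 back, so after t trips out (and t−1 returns) at most 3t − (t−1) of the 10 are across; that first reaches 10 at t = 5, so at least 9 crossings are needed.
The safety rule pushes this higher. Following every safe sequence of crossings, the most of the 10 that can be at the warehouse floor as the hand-cart arrives there on crossing 9 is 9 — never all 10.
So no plan with fewer than 11 crossings exists, and this one achieves 11:
1. bodyguard 4 and diplomat 4 cross → the warehouse floor.
2. bodyguard 4 crosses ← the loading dock.
3. diplomat 1, diplomat 2, and diplomat 3 cross → the warehouse floor.
4. diplomat 4 crosses ← the loading dock.
5. bodyguard 1, bodyguard 2, and bodyguard 3 cross → the warehouse floor.
6. bodyguard 1 and diplomat 1 cross ← the loading dock.
7. bodyguard 1, bodyguard 4, and bodyguard 5 cross → the warehouse floor.
8. diplomat 2 crosses ← the loading dock.
9. diplomat 1 and diplomat 4 cross → the warehouse floor.
10. diplomat 4 crosses ← the loading dock.
11. diplomat 2, diplomat 4, and diplomat 5 cross → the warehouse floor.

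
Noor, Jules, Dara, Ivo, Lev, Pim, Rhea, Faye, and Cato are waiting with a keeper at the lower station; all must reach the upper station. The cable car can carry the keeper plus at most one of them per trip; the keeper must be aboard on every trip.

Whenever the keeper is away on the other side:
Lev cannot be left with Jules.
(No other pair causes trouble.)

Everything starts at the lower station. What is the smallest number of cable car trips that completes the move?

Counting alone: the keeper can take at most 1 across per trip to the upper station, so moving all 9 needs at least 9 loaded trips out, with a return between consecutive ones — at least 17 crossings.
The plan below uses exactly 17 crossings, so it is optimal:
1. Keeper goes to the upper station with Jules.  [the lower station: Cato, Dara, Faye, Ivo, Lev, Noor, Pim, Rhea | the upper station: Jules]
2. Keeper goes back to the lower station alone.  [the lower station: Cato, Dara, Faye, Ivo, Lev, Noor, Pim, Rhea | the upper station: Jules]
3. Keeper goes to the upper station with Noor.  [the lower station: Cato, Dara, Faye, Ivo, Lev, Pim, Rhea | the upper station: Jules, Noor]
4. Keeper goes back to the lower station alone.  [the lower station: Cato, Dara, Faye, Ivo, Lev, Pim, Rhea | the upper station: Jules, Noor]
5. Keeper goes to the upper station with Dara.  [the lower station: Cato, Faye, Ivo, Lev, Pim, Rhea | the upper station: Dara, Jules, Noor]
6. Keeper goes back to the lower station alone.  [the lower station: Cato, Faye, Ivo, Lev, Pim, Rhea | the upper station: Dara, Jules, Noor]
7. Keeper goes to the upper station with Ivo.  [the lower station: Cato, Faye, Lev, Pim, Rhea | the upper station: Dara, Ivo, Jules, Noor]
8. Keeper goes back to the lower station alone.  [the lower station: Cato, Faye, Lev, Pim, Rhea | the upper station: Dara, Ivo, Jules, Noor]
9. Keeper goes to the upper station with Pim.  [the lower station: Cato, Faye, Lev, Rhea | the upper station: Dara, Ivo, Jules, Noor, Pim]
10. Keeper goes back to the lower station alone.  [the lower station: Cato, Faye, Lev, Rhea | the upper station: Dara, Ivo, Jules, Noor, Pim]
11. Keeper goes to the upper station with Rhea.  [the lower station: Cato, Faye, Lev | the upper station: Dara, Ivo, Jules, Noor, Pim, Rhea]
12. Keeper goes back to the lower station alone.  [the lower station: Cato, Faye, Lev | the upper station: Dara, Ivo, Jules, Noor, Pim, Rhea]
13. Keeper goes to the upper station with Faye.  [the lower station: Cato, Lev | the upper station: Dara, Faye, Ivo, Jules, Noor, Pim, Rhea]
14. Keeper goes back to the lower station alone.  [the lower station: Cato, Lev | the upper station: Dara, Faye, Ivo, Jules, Noor, Pim, Rhea]
15. Keeper goes to the upper station with Cato.  [the lower station: Lev | the upper station: Cato, Dara, Faye, Ivo, Jules, Noor, Pim, Rhea]
16. Keeper goes back to the lower station alone.  [the lower station: Lev | the upper station: Cato, Dara, Faye, Ivo, Jules, Noor, Pim, Rhea]
17. Keeper goes to the upper station with Lev.  [the lower station: — | the upper station: Cato, Dara, Faye, Ivo, Jules, Lev, Noor, Pim, Rhea]

17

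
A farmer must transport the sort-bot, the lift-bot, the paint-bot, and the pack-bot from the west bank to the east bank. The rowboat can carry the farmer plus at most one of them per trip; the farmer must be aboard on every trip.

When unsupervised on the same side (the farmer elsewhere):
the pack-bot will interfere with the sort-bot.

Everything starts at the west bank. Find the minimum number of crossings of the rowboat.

Counting alone: the farmer can take at most 1 across per trip to the east bank, so moving all 4 needs at least 4 loaded trips out, with a return between consecutive ones — at least 7 crossings.
The plan below uses exactly 7 crossings, so it is optimal:
1. Farmer goes to the east bank with the sort-bot.  [the west bank: the lift-bot, the pack-bot, the paint-bot | the east bank: the sort-bot]
2. Farmer goes back to the west bank alone.  [the west bank: the lift-bot, the pack-bot, the paint-bot | the east bank: the sort-bot]
3. Farmer goes to the east bank with the lift-bot.  [the west bank: the pack-bot, the paint-bot | the east bank: the lift-bot, the sort-bot]
4. Farmer goes back to the west bank alone.  [the west bank: the pack-bot, the paint-bot | the east bank: the lift-bot, the sort-bot]
5. Farmer goes to the east bank with the paint-bot.  [the west bank: the pack-bot | the east bank: the lift-bot, the paint-bot, the sort-bot]
6. Farmer goes back to the west bank alone.  [the west bank: the pack-bot | the east bank: the lift-bot, the paint-bot, the sort-bot]
7. Farmer goes to the east bank with the pack-bot.  [the west bank: — | the east bank: the lift-bot, the pack-bot, the paint-bot, the sort-bot]

7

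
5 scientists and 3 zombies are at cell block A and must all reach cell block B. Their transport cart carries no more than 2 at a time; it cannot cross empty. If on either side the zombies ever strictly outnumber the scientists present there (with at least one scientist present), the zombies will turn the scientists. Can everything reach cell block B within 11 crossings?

No

Counting alone: each trip to cell block B takes at most 2 across and each return brings at least 1 back, so after t trips out (and t−1 returns) at most 2t − (t−1) of the 8 are across; that first reaches 8 at t = 7, so at least 13 crossings are needed.
Since 11 < 13, 11 crossings cannot be enough. (The shortest complete plan in fact takes 13:)
1. 2 zombies → cell block B.  (cell block A: 5S 1Z; cell block B: 0S 2Z)
2. 1 zombie ← cell block A.  (cell block A: 5S 2Z; cell block B: 0S 1Z)
3. 2 zombies → cell block B.  (cell block A: 5S 0Z; cell block B: 0S 3Z)
4. 1 zombie ← cell block A.  (cell block A: 5S 1Z; cell block B: 0S 2Z)
5. 2 scientists → cell block B.  (cell block A: 3S 1Z; cell block B: 2S 2Z)
6. 1 zombie ← cell block A.  (cell block A: 3S 2Z; cell block B: 2S 1Z)
7. 1 scientist and 1 zombie → cell block B.  (cell block A: 2S 1Z; cell block B: 3S 2Z)
8. 1 zombie ← cell block A.  (cell block A: 2S 2Z; cell block B: 3S 1Z)
9. 2 zombies → cell block B.  (cell block A: 2S 0Z; cell block B: 3S 3Z)
10. 1 zombie ← cell block A.  (cell block A: 2S 1Z; cell block B: 3S 2Z)
11. 1 scientist and 1 zombie → cell block B.  (cell block A: 1S 0Z; cell block B: 4S 3Z)
12. 1 zombie ← cell block A.  (cell block A: 1S 1Z; cell block B: 4S 2Z)
13. 1 scientist and 1 zombie → cell block B.  (cell block A: 0S 0Z; cell block B: 5S 3Z)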